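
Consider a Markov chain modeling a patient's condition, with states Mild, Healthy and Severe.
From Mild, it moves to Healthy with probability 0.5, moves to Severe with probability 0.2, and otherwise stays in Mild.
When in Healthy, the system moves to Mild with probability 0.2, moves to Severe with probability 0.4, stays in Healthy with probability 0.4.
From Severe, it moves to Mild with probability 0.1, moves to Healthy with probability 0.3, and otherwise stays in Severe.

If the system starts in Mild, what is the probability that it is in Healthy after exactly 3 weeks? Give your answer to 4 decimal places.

Propagate the distribution vector 3 weeks from Mild.
After 0 weeks: (1.0000, 0.0000, 0.0000)
After 1 week: (0.3000, 0.5000, 0.2000)
After 2 weeks: (0.2100, 0.4100, 0.3800)
After 3 weeks: (0.1830, 0.3830, 0.4340)
P(in Healthy after 3 weeks) = 0.3830

0.3830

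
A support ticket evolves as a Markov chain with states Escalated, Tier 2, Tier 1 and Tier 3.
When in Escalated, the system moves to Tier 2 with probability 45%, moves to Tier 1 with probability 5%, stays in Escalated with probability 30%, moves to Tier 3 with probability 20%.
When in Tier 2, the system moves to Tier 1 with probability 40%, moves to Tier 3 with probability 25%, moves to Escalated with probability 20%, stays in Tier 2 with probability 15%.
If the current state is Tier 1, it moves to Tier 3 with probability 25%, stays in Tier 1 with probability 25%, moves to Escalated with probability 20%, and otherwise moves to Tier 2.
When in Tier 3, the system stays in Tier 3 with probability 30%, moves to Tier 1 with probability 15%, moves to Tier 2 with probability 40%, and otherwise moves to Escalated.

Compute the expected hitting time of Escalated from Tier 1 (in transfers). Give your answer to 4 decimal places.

Let t(s) be the expected number of transfers to first reach Escalated from state s, with t(Escalated) = 0. Conditioning on the first transfer:
t(Tier 2) = 1 + 0.15·t(Tier 2) + 0.4·t(Tier 1) + 0.25·t(Tier 3)
t(Tier 1) = 1 + 0.3·t(Tier 2) + 0.25·t(Tier 1) + 0.25·t(Tier 3)
t(Tier 3) = 1 + 0.4·t(Tier 2) + 0.15·t(Tier 1) + 0.3·t(Tier 3)
Solving: t(Tier 2) = 5.3521, t(Tier 1) = 5.3521, t(Tier 3) = 5.6338.
Expected transfers from Tier 1 to Escalated: 5.3521.

5.3521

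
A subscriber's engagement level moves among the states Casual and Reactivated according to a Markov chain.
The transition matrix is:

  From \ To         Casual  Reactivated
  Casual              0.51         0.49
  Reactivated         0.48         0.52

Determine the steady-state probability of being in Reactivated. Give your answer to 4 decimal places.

Let the stationary distribution be π with π = πP and π_1 + π_2 = 1.
π_1 = 0.51·π_1 + 0.48·π_2
Solving with the normalization constraint gives π = (0.4948, 0.5052).
So the stationary probability of Reactivated is 0.5052.

0.5052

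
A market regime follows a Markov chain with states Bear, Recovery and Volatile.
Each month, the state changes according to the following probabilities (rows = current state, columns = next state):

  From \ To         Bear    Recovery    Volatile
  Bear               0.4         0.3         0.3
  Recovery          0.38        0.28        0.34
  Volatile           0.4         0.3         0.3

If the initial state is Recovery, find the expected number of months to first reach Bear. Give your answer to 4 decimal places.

2.5871

Let t(s) be the expected number of months to first reach Bear from state s, with t(Bear) = 0. Conditioning on the first month:
t(Recovery) = 1 + 0.28·t(Recovery) + 0.34·t(Volatile)
t(Volatile) = 1 + 0.3·t(Recovery) + 0.3·t(Volatile)
Solving: t(Recovery) = 2.5871, t(Volatile) = 2.5373.
Expected months from Recovery to Bear: 2.5871.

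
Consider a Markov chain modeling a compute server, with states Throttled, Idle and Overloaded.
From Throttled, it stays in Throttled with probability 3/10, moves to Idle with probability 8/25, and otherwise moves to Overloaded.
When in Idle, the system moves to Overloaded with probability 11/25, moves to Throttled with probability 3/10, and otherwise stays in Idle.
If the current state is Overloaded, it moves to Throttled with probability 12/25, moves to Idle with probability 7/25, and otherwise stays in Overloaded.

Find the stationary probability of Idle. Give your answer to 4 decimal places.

0.2887

Let the stationary distribution be π with π = πP and π_1 + π_2 + π_3 = 1.
π_1 = 0.3·π_1 + 0.3·π_2 + 0.48·π_3
π_2 = 0.32·π_1 + 0.26·π_2 + 0.28·π_3
Solving with the normalization constraint gives π = (0.3627, 0.2887, 0.3485).
So the stationary probability of Idle is 0.2887.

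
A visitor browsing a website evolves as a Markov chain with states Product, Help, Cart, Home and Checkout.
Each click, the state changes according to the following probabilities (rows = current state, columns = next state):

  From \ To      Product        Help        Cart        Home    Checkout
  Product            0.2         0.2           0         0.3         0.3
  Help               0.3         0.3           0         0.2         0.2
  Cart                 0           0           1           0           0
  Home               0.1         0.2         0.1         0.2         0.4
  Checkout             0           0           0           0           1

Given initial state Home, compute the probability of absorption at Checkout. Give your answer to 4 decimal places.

0.8462

Let h(s) be the probability of absorption at Checkout starting from transient state s. Then h(Checkout) = 1 and h(Cart) = 0. By first-step analysis:
h(Product) = 0.2·h(Product) + 0.2·h(Help) + 0.3·h(Home) + 0.3·1
h(Help) = 0.3·h(Product) + 0.3·h(Help) + 0.2·h(Home) + 0.2·1
h(Home) = 0.1·h(Product) + 0.2·h(Help) + 0.1·0 + 0.2·h(Home) + 0.4·1
Solving: h(Product) = 0.9231, h(Help) = 0.9231, h(Home) = 0.8462.
Starting from Home, the probability is 0.8462.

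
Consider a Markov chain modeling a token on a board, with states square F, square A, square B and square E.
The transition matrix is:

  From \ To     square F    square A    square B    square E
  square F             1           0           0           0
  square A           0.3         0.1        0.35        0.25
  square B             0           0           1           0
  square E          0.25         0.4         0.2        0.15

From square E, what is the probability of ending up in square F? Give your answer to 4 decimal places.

Let h(s) be the probability of absorption at square F starting from transient state s. Then h(square F) = 1 and h(square B) = 0. By first-step analysis:
h(square A) = 0.3·1 + 0.1·h(square A) + 0.35·0 + 0.25·h(square E)
h(square E) = 0.25·1 + 0.4·h(square A) + 0.2·0 + 0.15·h(square E)
Solving: h(square A) = 0.4774, h(square E) = 0.5188.
Starting from square E, the probability is 0.5188.

0.5188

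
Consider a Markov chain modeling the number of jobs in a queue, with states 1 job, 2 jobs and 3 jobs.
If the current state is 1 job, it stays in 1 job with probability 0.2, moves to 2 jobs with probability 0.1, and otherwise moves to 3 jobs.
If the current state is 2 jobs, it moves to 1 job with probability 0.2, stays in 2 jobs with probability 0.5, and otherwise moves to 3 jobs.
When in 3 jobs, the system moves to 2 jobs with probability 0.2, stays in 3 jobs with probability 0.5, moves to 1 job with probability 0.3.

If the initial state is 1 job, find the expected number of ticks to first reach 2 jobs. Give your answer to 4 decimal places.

Let t(s) be the expected number of ticks to first reach 2 jobs from state s, with t(2 jobs) = 0. Conditioning on the first tick:
t(1 job) = 1 + 0.2·t(1 job) + 0.7·t(3 jobs)
t(3 jobs) = 1 + 0.3·t(1 job) + 0.5·t(3 jobs)
Solving: t(1 job) = 6.3158, t(3 jobs) = 5.7895.
Expected ticks from 1 job to 2 jobs: 6.3158.

6.3158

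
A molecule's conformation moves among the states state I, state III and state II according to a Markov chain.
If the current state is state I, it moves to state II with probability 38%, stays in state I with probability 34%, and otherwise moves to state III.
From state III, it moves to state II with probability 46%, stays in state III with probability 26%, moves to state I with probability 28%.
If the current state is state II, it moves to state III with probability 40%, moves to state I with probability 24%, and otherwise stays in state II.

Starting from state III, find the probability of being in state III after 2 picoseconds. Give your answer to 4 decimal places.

0.3300

Sum over the intermediate state after 1 picosecond:
P = P(state III→state I)·P(state I→state III) + P(state III→state III)·P(state III→state III) + P(state III→state II)·P(state II→state III)
  = 0.28×0.28 + 0.26×0.26 + 0.46×0.4
  = 0.0784 + 0.0676 + 0.1840 = 0.3300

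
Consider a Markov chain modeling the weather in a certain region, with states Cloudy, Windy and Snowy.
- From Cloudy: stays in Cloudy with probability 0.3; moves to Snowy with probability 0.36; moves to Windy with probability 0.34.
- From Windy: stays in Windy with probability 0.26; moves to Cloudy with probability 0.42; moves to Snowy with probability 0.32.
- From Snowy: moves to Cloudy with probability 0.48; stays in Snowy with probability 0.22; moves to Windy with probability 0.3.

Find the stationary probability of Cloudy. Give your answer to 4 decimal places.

0.3913

Let the stationary distribution be π with π = πP and π_1 + π_2 + π_3 = 1.
π_1 = 0.3·π_1 + 0.42·π_2 + 0.48·π_3
π_2 = 0.34·π_1 + 0.26·π_2 + 0.3·π_3
Solving with the normalization constraint gives π = (0.3913, 0.3035, 0.3051).
So the stationary probability of Cloudy is 0.3913.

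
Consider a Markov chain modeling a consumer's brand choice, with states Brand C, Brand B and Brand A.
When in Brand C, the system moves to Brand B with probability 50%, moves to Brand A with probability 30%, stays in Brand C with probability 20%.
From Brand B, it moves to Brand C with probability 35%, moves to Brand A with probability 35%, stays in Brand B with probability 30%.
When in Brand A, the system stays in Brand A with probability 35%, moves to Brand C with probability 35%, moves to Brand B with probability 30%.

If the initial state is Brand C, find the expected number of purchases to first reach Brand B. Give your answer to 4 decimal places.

2.2892

Let t(s) be the expected number of purchases to first reach Brand B from state s, with t(Brand B) = 0. Conditioning on the first purchase:
t(Brand C) = 1 + 0.2·t(Brand C) + 0.3·t(Brand A)
t(Brand A) = 1 + 0.35·t(Brand C) + 0.35·t(Brand A)
Solving: t(Brand C) = 2.2892, t(Brand A) = 2.7711.
Expected purchases from Brand C to Brand B: 2.2892.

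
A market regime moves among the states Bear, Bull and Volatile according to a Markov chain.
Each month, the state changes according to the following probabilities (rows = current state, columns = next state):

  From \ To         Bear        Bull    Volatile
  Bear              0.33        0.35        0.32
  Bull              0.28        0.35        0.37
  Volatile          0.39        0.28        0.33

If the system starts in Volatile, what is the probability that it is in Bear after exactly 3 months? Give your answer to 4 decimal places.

0.3339

Propagate the distribution vector 3 months from Volatile.
After 0 months: (0.0000, 0.0000, 1.0000)
After 1 month: (0.3900, 0.2800, 0.3300)
After 2 months: (0.3358, 0.3269, 0.3373)
After 3 months: (0.3339, 0.3264, 0.3397)
P(in Bear after 3 months) = 0.3339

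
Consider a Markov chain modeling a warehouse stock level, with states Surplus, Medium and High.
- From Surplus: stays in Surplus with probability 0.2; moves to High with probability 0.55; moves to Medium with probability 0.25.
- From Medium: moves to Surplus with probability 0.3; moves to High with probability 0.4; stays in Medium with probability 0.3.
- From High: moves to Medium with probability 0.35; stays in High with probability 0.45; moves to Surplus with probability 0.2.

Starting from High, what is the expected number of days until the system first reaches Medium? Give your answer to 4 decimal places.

Let t(s) be the expected number of days to first reach Medium from state s, with t(Medium) = 0. Conditioning on the first day:
t(Surplus) = 1 + 0.2·t(Surplus) + 0.55·t(High)
t(High) = 1 + 0.2·t(Surplus) + 0.45·t(High)
Solving: t(Surplus) = 3.3333, t(High) = 3.0303.
Expected days from High to Medium: 3.0303.

3.0303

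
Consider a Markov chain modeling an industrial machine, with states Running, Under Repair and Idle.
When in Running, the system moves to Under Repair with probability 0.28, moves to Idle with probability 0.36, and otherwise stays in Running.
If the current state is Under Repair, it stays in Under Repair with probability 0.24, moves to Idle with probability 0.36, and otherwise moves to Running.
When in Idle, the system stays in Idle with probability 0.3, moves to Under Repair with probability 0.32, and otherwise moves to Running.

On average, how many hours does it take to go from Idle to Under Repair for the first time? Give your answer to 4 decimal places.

3.2776

Let t(s) be the expected number of hours to first reach Under Repair from state s, with t(Under Repair) = 0. Conditioning on the first hour:
t(Running) = 1 + 0.36·t(Running) + 0.36·t(Idle)
t(Idle) = 1 + 0.38·t(Running) + 0.3·t(Idle)
Solving: t(Running) = 3.4062, t(Idle) = 3.2776.
Expected hours from Idle to Under Repair: 3.2776.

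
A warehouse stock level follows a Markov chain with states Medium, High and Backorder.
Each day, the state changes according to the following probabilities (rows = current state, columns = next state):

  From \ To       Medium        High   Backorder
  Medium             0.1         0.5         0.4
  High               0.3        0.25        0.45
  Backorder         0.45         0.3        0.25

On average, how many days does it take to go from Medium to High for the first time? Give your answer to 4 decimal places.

2.3232

Let t(s) be the expected number of days to first reach High from state s, with t(High) = 0. Conditioning on the first day:
t(Medium) = 1 + 0.1·t(Medium) + 0.4·t(Backorder)
t(Backorder) = 1 + 0.45·t(Medium) + 0.25·t(Backorder)
Solving: t(Medium) = 2.3232, t(Backorder) = 2.7273.
Expected days from Medium to High: 2.3232.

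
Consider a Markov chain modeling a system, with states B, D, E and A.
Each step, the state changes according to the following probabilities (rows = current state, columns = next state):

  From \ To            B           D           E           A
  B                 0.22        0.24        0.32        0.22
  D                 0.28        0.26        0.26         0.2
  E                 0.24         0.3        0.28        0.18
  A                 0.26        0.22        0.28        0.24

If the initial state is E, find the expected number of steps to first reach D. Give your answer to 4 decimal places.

3.7104

Let t(s) be the expected number of steps to first reach D from state s, with t(D) = 0. Conditioning on the first step:
t(B) = 1 + 0.22·t(B) + 0.32·t(E) + 0.22·t(A)
t(E) = 1 + 0.24·t(B) + 0.28·t(E) + 0.18·t(A)
t(A) = 1 + 0.26·t(B) + 0.28·t(E) + 0.24·t(A)
Solving: t(B) = 3.9413, t(E) = 3.7104, t(A) = 4.0311.
Expected steps from E to D: 3.7104.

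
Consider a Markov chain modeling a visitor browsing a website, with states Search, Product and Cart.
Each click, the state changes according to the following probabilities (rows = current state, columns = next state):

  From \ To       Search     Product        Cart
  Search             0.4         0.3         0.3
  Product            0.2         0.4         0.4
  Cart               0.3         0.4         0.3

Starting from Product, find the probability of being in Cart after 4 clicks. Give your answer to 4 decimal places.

0.3372

Propagate the distribution vector 4 clicks from Product.
After 0 clicks: (0.0000, 1.0000, 0.0000)
After 1 click: (0.2000, 0.4000, 0.4000)
After 2 clicks: (0.2800, 0.3800, 0.3400)
After 3 clicks: (0.2900, 0.3720, 0.3380)
After 4 clicks: (0.2918, 0.3710, 0.3372)
P(in Cart after 4 clicks) = 0.3372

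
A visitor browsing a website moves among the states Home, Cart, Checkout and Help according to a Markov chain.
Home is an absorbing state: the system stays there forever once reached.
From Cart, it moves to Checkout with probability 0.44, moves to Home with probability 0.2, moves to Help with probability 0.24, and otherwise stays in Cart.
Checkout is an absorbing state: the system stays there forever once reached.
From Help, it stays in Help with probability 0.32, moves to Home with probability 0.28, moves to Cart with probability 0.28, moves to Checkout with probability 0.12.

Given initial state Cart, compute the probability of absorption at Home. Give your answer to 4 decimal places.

Let h(s) be the probability of absorption at Home starting from transient state s. Then h(Home) = 1 and h(Checkout) = 0. By first-step analysis:
h(Cart) = 0.2·1 + 0.12·h(Cart) + 0.44·0 + 0.24·h(Help)
h(Help) = 0.28·1 + 0.28·h(Cart) + 0.12·0 + 0.32·h(Help)
Solving: h(Cart) = 0.3825, h(Help) = 0.5693.
Starting from Cart, the probability is 0.3825.

0.3825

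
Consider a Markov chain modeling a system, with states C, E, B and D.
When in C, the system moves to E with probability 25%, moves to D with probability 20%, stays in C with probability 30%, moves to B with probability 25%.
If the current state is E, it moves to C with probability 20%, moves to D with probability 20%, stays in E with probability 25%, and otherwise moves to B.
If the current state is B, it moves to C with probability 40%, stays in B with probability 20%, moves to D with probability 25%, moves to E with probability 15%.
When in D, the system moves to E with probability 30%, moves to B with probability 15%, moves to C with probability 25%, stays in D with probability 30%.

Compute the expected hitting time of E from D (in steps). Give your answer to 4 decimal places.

3.8904

Let t(s) be the expected number of steps to first reach E from state s, with t(E) = 0. Conditioning on the first step:
t(C) = 1 + 0.3·t(C) + 0.25·t(B) + 0.2·t(D)
t(B) = 1 + 0.4·t(C) + 0.2·t(B) + 0.25·t(D)
t(D) = 1 + 0.25·t(C) + 0.15·t(B) + 0.3·t(D)
Solving: t(C) = 4.1644, t(B) = 4.5479, t(D) = 3.8904.
Expected steps from D to E: 3.8904.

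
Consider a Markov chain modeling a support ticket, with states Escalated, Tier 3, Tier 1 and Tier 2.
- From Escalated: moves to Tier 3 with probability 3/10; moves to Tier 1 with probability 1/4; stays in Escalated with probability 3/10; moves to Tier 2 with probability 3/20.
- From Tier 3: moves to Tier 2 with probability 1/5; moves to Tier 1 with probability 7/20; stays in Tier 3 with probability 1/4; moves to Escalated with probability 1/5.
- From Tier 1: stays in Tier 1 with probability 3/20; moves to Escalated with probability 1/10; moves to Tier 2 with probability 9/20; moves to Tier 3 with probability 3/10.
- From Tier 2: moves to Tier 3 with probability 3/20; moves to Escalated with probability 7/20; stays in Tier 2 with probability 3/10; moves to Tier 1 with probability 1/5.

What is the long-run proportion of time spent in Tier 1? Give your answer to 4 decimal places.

Let the stationary distribution be π with π = πP and π_1 + π_2 + π_3 + π_4 = 1.
π_1 = 0.3·π_1 + 0.2·π_2 + 0.1·π_3 + 0.35·π_4
π_2 = 0.3·π_1 + 0.25·π_2 + 0.3·π_3 + 0.15·π_4
π_3 = 0.25·π_1 + 0.35·π_2 + 0.15·π_3 + 0.2·π_4
Solving with the normalization constraint gives π = (0.2416, 0.2465, 0.2372, 0.2747).
So the stationary probability of Tier 1 is 0.2372.

0.2372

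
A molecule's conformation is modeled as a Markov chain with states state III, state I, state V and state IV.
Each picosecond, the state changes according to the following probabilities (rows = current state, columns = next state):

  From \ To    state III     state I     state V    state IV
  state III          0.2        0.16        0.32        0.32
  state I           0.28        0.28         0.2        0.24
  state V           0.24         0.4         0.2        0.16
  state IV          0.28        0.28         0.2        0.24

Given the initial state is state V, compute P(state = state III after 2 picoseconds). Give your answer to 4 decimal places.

0.2528

Propagate the distribution vector 2 picoseconds from state V.
After 0 picoseconds: (0.0000, 0.0000, 1.0000, 0.0000)
After 1 picosecond: (0.2400, 0.4000, 0.2000, 0.1600)
After 2 picoseconds: (0.2528, 0.2752, 0.2288, 0.2432)
P(in state III after 2 picoseconds) = 0.2528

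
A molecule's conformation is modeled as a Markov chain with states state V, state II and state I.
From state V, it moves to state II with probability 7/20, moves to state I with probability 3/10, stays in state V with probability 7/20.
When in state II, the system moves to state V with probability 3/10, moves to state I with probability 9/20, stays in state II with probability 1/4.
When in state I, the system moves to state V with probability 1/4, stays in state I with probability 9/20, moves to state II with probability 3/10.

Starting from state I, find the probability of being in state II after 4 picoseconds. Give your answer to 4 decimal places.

Propagate the distribution vector 4 picoseconds from state I.
After 0 picoseconds: (0.0000, 0.0000, 1.0000)
After 1 picosecond: (0.2500, 0.3000, 0.4500)
After 2 picoseconds: (0.2900, 0.2975, 0.4125)
After 3 picoseconds: (0.2939, 0.2996, 0.4065)
After 4 picoseconds: (0.2944, 0.2997, 0.4059)
P(in state II after 4 picoseconds) = 0.2997

0.2997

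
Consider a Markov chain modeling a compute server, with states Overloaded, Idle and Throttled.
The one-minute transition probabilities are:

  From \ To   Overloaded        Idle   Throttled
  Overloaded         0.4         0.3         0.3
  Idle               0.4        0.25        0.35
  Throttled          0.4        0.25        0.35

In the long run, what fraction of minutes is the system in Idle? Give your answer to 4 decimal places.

Let the stationary distribution be π with π = πP and π_1 + π_2 + π_3 = 1.
π_1 = 0.4·π_1 + 0.4·π_2 + 0.4·π_3
π_2 = 0.3·π_1 + 0.25·π_2 + 0.25·π_3
Solving with the normalization constraint gives π = (0.4000, 0.2700, 0.3300).
So the stationary probability of Idle is 0.2700.

0.2700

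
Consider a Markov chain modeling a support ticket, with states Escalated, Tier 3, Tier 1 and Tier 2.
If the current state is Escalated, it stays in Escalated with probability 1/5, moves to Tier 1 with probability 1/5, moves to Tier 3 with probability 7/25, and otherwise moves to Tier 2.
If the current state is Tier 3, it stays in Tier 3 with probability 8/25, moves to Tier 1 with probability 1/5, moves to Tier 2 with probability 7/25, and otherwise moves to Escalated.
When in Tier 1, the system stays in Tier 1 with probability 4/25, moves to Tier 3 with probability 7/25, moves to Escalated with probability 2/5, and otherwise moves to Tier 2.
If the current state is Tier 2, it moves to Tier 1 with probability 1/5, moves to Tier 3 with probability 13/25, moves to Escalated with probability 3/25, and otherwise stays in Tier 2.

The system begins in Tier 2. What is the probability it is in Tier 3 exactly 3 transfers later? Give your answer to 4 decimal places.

0.3516

Propagate the distribution vector 3 transfers from Tier 2.
After 0 transfers: (0.0000, 0.0000, 0.0000, 1.0000)
After 1 transfer: (0.1200, 0.5200, 0.2000, 0.1600)
After 2 transfers: (0.2272, 0.3392, 0.1920, 0.2416)
After 3 transfers: (0.2191, 0.3516, 0.1923, 0.2371)
P(in Tier 3 after 3 transfers) = 0.3516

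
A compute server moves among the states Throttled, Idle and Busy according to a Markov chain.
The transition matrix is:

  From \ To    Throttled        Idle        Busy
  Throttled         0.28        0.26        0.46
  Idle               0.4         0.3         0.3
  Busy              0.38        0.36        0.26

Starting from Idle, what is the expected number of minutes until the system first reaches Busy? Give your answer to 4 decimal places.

2.8000

Let t(s) be the expected number of minutes to first reach Busy from state s, with t(Busy) = 0. Conditioning on the first minute:
t(Throttled) = 1 + 0.28·t(Throttled) + 0.26·t(Idle)
t(Idle) = 1 + 0.4·t(Throttled) + 0.3·t(Idle)
Solving: t(Throttled) = 2.4000, t(Idle) = 2.8000.
Expected minutes from Idle to Busy: 2.8000.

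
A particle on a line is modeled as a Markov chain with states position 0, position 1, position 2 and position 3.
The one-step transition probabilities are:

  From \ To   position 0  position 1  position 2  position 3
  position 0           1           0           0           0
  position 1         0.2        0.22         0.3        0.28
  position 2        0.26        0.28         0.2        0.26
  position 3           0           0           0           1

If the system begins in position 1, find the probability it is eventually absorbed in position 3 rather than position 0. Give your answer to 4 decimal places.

Let h(s) be the probability of absorption at position 3 starting from transient state s. Then h(position 3) = 1 and h(position 0) = 0. By first-step analysis:
h(position 1) = 0.2·0 + 0.22·h(position 1) + 0.3·h(position 2) + 0.28·1
h(position 2) = 0.26·0 + 0.28·h(position 1) + 0.2·h(position 2) + 0.26·1
Solving: h(position 1) = 0.5593, h(position 2) = 0.5207.
Starting from position 1, the probability is 0.5593.

0.5593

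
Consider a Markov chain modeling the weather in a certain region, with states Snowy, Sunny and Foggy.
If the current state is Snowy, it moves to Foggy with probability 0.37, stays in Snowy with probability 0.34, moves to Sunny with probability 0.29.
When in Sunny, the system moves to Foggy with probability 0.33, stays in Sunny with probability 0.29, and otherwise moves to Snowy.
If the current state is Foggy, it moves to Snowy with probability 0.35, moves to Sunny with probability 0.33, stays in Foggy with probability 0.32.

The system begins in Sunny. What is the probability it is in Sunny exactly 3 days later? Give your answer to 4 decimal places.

Propagate the distribution vector 3 days from Sunny.
After 0 days: (0.0000, 1.0000, 0.0000)
After 1 day: (0.3800, 0.2900, 0.3300)
After 2 days: (0.3549, 0.3032, 0.3419)
After 3 days: (0.3555, 0.3037, 0.3408)
P(in Sunny after 3 days) = 0.3037

0.3037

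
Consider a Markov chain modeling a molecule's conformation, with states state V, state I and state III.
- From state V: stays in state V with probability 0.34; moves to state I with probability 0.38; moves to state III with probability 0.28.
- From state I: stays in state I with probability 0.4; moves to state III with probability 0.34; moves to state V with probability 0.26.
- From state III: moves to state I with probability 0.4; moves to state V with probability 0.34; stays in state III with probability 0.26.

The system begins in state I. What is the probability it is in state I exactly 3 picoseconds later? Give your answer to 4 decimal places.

Propagate the distribution vector 3 picoseconds from state I.
After 0 picoseconds: (0.0000, 1.0000, 0.0000)
After 1 picosecond: (0.2600, 0.4000, 0.3400)
After 2 picoseconds: (0.3080, 0.3948, 0.2972)
After 3 picoseconds: (0.3084, 0.3938, 0.2977)
P(in state I after 3 picoseconds) = 0.3938

0.3938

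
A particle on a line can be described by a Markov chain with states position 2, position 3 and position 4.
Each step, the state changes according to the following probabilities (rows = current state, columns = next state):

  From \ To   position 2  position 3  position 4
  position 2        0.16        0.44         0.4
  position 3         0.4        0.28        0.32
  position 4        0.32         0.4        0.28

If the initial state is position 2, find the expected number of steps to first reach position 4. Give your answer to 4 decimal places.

2.7052

Let t(s) be the expected number of steps to first reach position 4 from state s, with t(position 4) = 0. Conditioning on the first step:
t(position 2) = 1 + 0.16·t(position 2) + 0.44·t(position 3)
t(position 3) = 1 + 0.4·t(position 2) + 0.28·t(position 3)
Solving: t(position 2) = 2.7052, t(position 3) = 2.8918.
Expected steps from position 2 to position 4: 2.7052.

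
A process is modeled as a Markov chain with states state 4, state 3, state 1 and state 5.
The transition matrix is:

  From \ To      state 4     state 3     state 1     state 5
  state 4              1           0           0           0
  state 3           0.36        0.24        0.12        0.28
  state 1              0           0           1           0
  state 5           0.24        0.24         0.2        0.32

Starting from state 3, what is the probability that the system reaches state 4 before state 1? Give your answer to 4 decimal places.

0.6940

Let h(s) be the probability of absorption at state 4 starting from transient state s. Then h(state 4) = 1 and h(state 1) = 0. By first-step analysis:
h(state 3) = 0.36·1 + 0.24·h(state 3) + 0.12·0 + 0.28·h(state 5)
h(state 5) = 0.24·1 + 0.24·h(state 3) + 0.2·0 + 0.32·h(state 5)
Solving: h(state 3) = 0.6940, h(state 5) = 0.5979.
Starting from state 3, the probability is 0.6940.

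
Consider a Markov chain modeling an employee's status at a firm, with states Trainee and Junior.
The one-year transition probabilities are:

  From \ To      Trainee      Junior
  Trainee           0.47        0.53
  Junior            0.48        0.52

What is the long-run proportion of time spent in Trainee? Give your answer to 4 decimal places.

0.4752

Let the stationary distribution be π with π = πP and π_1 + π_2 = 1.
π_1 = 0.47·π_1 + 0.48·π_2
Solving with the normalization constraint gives π = (0.4752, 0.5248).
So the stationary probability of Trainee is 0.4752.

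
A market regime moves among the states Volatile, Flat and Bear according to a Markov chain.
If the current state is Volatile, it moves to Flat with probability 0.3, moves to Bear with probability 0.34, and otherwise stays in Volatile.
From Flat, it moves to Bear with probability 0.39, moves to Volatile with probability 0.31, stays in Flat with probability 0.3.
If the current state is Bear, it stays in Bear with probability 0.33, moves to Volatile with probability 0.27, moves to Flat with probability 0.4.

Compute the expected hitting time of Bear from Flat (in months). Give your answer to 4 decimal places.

2.6761

Let t(s) be the expected number of months to first reach Bear from state s, with t(Bear) = 0. Conditioning on the first month:
t(Volatile) = 1 + 0.36·t(Volatile) + 0.3·t(Flat)
t(Flat) = 1 + 0.31·t(Volatile) + 0.3·t(Flat)
Solving: t(Volatile) = 2.8169, t(Flat) = 2.6761.
Expected months from Flat to Bear: 2.6761.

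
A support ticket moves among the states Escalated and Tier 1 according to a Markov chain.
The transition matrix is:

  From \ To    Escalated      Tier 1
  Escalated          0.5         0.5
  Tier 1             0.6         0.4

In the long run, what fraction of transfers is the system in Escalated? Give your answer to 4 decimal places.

Let the stationary distribution be π with π = πP and π_1 + π_2 = 1.
π_1 = 0.5·π_1 + 0.6·π_2
Solving with the normalization constraint gives π = (0.5455, 0.4545).
So the stationary probability of Escalated is 0.5455.

0.5455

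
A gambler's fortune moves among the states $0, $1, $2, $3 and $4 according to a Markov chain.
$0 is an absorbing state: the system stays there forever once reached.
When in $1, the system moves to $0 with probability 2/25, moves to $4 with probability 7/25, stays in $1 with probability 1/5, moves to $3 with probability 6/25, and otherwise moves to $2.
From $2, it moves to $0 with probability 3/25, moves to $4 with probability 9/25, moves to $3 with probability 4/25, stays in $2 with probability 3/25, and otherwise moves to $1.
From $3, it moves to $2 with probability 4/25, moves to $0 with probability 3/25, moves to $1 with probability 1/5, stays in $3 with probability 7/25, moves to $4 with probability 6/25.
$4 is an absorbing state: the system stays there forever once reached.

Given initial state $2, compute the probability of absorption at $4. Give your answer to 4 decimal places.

0.7411

Let h(s) be the probability of absorption at $4 starting from transient state s. Then h($4) = 1 and h($0) = 0. By first-step analysis:
h($1) = 0.08·0 + 0.2·h($1) + 0.2·h($2) + 0.24·h($3) + 0.28·1
h($2) = 0.12·0 + 0.24·h($1) + 0.12·h($2) + 0.16·h($3) + 0.36·1
h($3) = 0.12·0 + 0.2·h($1) + 0.16·h($2) + 0.28·h($3) + 0.24·1
Solving: h($1) = 0.7469, h($2) = 0.7411, h($3) = 0.7055.
Starting from $2, the probability is 0.7411.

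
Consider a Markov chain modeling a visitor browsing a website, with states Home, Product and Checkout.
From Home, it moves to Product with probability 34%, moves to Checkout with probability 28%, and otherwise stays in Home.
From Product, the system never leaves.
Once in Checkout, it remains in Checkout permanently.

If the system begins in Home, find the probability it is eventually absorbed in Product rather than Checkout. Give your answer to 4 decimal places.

0.5484

Let h(s) be the probability of absorption at Product starting from transient state s. Then h(Product) = 1 and h(Checkout) = 0. By first-step analysis:
h(Home) = 0.38·h(Home) + 0.34·1 + 0.28·0
Solving: h(Home) = 0.5484.
Starting from Home, the probability is 0.5484.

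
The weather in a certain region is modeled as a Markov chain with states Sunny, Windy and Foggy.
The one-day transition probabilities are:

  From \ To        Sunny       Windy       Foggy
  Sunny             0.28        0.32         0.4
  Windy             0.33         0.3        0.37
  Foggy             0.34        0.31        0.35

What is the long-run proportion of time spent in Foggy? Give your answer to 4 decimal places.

Let the stationary distribution be π with π = πP and π_1 + π_2 + π_3 = 1.
π_1 = 0.28·π_1 + 0.33·π_2 + 0.34·π_3
π_2 = 0.32·π_1 + 0.3·π_2 + 0.31·π_3
Solving with the normalization constraint gives π = (0.3178, 0.3101, 0.3721).
So the stationary probability of Foggy is 0.3721.

0.3721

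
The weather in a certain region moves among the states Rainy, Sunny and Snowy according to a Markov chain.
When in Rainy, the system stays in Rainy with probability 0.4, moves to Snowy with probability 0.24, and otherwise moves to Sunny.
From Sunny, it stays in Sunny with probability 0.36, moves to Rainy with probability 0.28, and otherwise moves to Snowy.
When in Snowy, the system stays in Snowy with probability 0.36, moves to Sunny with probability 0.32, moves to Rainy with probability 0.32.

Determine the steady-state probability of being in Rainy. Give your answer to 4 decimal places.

0.3327

Let the stationary distribution be π with π = πP and π_1 + π_2 + π_3 = 1.
π_1 = 0.4·π_1 + 0.28·π_2 + 0.32·π_3
π_2 = 0.36·π_1 + 0.36·π_2 + 0.32·π_3
Solving with the normalization constraint gives π = (0.3327, 0.3472, 0.3201).
So the stationary probability of Rainy is 0.3327.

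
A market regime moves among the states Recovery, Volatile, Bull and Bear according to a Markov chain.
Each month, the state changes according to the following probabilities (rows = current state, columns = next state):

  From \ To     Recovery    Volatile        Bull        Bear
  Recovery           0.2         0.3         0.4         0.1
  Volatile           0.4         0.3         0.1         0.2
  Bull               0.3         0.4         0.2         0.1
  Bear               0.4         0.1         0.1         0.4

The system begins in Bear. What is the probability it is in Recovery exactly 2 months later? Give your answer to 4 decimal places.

Propagate the distribution vector 2 months from Bear.
After 0 months: (0.0000, 0.0000, 0.0000, 1.0000)
After 1 month: (0.4000, 0.1000, 0.1000, 0.4000)
After 2 months: (0.3100, 0.2300, 0.2300, 0.2300)
P(in Recovery after 2 months) = 0.3100

0.3100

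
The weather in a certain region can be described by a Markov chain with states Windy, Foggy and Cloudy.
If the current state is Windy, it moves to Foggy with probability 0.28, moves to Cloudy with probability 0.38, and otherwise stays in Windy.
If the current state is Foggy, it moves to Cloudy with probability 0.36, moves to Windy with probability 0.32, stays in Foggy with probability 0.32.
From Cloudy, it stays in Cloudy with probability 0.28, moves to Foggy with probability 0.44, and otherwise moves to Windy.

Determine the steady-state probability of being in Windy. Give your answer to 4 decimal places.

Let the stationary distribution be π with π = πP and π_1 + π_2 + π_3 = 1.
π_1 = 0.34·π_1 + 0.32·π_2 + 0.28·π_3
π_2 = 0.28·π_1 + 0.32·π_2 + 0.44·π_3
Solving with the normalization constraint gives π = (0.3127, 0.3482, 0.3391).
So the stationary probability of Windy is 0.3127.

0.3127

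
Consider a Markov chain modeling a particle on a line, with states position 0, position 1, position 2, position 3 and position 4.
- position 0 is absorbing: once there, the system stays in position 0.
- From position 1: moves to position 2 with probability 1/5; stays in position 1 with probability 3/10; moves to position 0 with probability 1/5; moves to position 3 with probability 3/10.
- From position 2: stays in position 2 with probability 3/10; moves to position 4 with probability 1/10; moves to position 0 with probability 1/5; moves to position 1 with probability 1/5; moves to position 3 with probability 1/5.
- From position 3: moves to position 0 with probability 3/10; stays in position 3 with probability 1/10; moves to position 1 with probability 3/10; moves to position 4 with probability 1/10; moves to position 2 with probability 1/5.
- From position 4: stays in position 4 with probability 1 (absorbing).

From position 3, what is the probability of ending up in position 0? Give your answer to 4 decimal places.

Let h(s) be the probability of absorption at position 0 starting from transient state s. Then h(position 0) = 1 and h(position 4) = 0. By first-step analysis:
h(position 1) = 0.2·1 + 0.3·h(position 1) + 0.2·h(position 2) + 0.3·h(position 3)
h(position 2) = 0.2·1 + 0.2·h(position 1) + 0.3·h(position 2) + 0.2·h(position 3) + 0.1·0
h(position 3) = 0.3·1 + 0.3·h(position 1) + 0.2·h(position 2) + 0.1·h(position 3) + 0.1·0
Solving: h(position 1) = 0.8310, h(position 2) = 0.7448, h(position 3) = 0.7759.
Starting from position 3, the probability is 0.7759.

0.7759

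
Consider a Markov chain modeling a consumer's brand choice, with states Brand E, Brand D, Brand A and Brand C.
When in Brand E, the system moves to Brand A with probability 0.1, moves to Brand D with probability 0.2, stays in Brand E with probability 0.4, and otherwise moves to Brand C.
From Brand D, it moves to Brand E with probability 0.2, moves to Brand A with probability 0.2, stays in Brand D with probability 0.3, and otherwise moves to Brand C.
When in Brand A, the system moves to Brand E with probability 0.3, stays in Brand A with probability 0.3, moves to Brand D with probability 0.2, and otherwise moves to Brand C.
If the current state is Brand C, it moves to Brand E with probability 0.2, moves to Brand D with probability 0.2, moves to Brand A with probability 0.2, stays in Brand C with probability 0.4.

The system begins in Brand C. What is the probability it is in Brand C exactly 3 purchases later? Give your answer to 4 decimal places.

Propagate the distribution vector 3 purchases from Brand C.
After 0 purchases: (0.0000, 0.0000, 0.0000, 1.0000)
After 1 purchase: (0.2000, 0.2000, 0.2000, 0.4000)
After 2 purchases: (0.2600, 0.2200, 0.2000, 0.3200)
After 3 purchases: (0.2720, 0.2220, 0.1940, 0.3120)
P(in Brand C after 3 purchases) = 0.3120

0.3120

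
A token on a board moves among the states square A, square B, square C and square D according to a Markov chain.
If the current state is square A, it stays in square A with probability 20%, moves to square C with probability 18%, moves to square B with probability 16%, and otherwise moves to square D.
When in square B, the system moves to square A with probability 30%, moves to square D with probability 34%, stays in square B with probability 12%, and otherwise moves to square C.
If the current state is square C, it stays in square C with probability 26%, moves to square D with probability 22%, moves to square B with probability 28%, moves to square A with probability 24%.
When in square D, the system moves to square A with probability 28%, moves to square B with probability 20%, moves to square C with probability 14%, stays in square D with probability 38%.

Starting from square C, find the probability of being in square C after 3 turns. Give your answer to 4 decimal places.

0.1942

Propagate the distribution vector 3 turns from square C.
After 0 turns: (0.0000, 0.0000, 1.0000, 0.0000)
After 1 turn: (0.2400, 0.2800, 0.2600, 0.2200)
After 2 turns: (0.2560, 0.1888, 0.2088, 0.3464)
After 3 turns: (0.2549, 0.1914, 0.1942, 0.3595)
P(in square C after 3 turns) = 0.1942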